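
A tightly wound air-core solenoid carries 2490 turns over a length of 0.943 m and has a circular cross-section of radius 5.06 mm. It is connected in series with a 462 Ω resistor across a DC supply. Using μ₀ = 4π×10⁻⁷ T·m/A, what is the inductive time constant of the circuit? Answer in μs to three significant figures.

τ ≈ 1.44 μs

A = πr² = π(5.060×10^-3 m)² = 8.044×10^-5 m².
L = μ₀N²A/ℓ = (4π×10⁻⁷)(2490)²(8.044×10^-5)/(0.943) = 6.646×10^-4 H.
τ = L/R = (6.646×10^-4)/(462) = 1.438×10^-6 s.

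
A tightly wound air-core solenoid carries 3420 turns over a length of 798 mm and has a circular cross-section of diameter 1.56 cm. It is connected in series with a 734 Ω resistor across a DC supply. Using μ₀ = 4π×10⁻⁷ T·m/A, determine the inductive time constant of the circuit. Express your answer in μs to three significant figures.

A = π(d/2)² = π(7.800×10^-3 m)² = 1.911×10^-4 m².
L = μ₀N²A/ℓ = (4π×10⁻⁷)(3420)²(1.911×10^-4)/(0.798) = 3.520×10^-3 H.
τ = L/R = (3.520×10^-3)/(734) = 4.796×10^-6 s.

τ ≈ 4.80 μs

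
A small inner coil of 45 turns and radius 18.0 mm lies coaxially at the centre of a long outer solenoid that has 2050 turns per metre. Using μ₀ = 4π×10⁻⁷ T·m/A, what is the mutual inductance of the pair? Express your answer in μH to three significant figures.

The outer solenoid produces a uniform field B₁ = μ₀n₁I₁ across the inner coil,
so the flux linkage is N₂Φ = N₂B₁A₂ = μ₀n₁N₂A₂·I₁, giving M = μ₀n₁N₂A₂.
A₂ = πr² = π(1.800×10^-2 m)² = 1.018×10^-3 m².
M = (4π×10⁻⁷)(2050)(45)(1.018×10^-3) = 1.180×10^-4 H.

M ≈ 118 μH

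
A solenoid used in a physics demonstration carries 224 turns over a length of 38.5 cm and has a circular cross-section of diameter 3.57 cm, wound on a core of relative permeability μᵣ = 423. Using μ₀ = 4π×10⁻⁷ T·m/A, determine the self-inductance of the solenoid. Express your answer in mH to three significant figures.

A = π(d/2)² = π(1.785×10^-2 m)² = 1.001×10^-3 m².
For a long solenoid, L = μ₀μᵣN²A/ℓ.
L = (4π×10⁻⁷)(423)(224)²(1.001×10^-3)/(0.385 m) = 6.934×10^-2 H.

L ≈ 69.3 mH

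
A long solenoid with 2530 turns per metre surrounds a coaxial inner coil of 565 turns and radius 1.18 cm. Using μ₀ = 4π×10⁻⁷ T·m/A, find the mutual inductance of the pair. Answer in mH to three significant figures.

The outer solenoid produces a uniform field B₁ = μ₀n₁I₁ across the inner coil,
so the flux linkage is N₂Φ = N₂B₁A₂ = μ₀n₁N₂A₂·I₁, giving M = μ₀n₁N₂A₂.
A₂ = πr² = π(1.180×10^-2 m)² = 4.374×10^-4 m².
M = (4π×10⁻⁷)(2530)(565)(4.374×10^-4) = 7.858×10^-4 H.

M ≈ 0.786 mH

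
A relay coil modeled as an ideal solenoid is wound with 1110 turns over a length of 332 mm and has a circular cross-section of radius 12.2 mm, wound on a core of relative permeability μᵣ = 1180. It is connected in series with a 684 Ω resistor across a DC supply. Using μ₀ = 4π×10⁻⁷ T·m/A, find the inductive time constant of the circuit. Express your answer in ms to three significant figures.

τ ≈ 3.76 ms

A = πr² = π(1.220×10^-2 m)² = 4.676×10^-4 m².
L = μ₀μᵣN²A/ℓ = (4π×10⁻⁷)(1180)(1110)²(4.676×10^-4)/(0.332) = 2.573 H.
τ = L/R = (2.573)/(684) = 3.762×10^-3 s.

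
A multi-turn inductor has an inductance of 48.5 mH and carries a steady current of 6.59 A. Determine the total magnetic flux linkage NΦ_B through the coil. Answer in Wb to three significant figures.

NΦ_B ≈ 0.320 Wb

From L = NΦ_B/I, the flux linkage is NΦ_B = LI.
NΦ_B = (4.850×10^-2 H)(6.59 A) = 0.3196 Wb.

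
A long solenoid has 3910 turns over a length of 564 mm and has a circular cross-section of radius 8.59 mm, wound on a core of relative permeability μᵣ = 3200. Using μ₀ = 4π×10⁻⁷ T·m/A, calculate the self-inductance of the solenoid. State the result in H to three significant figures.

A = πr² = π(8.590×10^-3 m)² = 2.318×10^-4 m².
For a long solenoid, L = μ₀μᵣN²A/ℓ.
L = (4π×10⁻⁷)(3200)(3910)²(2.318×10^-4)/(0.564 m) = 25.27 H.

L ≈ 25.3 H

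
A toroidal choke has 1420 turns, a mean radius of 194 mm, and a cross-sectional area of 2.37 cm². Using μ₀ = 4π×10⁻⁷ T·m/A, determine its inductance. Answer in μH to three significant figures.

For a thin toroid, L = μ₀N²A/(2πR).
L = (4π×10⁻⁷)(1420)²(2.370×10^-4) / (2π×0.194 m) = 4.927×10^-4 H.

L ≈ 493 μH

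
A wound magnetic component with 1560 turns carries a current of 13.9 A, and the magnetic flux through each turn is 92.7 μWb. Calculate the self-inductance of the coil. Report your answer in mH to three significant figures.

L ≈ 10.4 mH

Self-inductance is defined by L = NΦ_B/I (flux linkage over current).
L = (1560)(9.270×10^-5 Wb)/(13.9 A) = 1.040×10^-2 H.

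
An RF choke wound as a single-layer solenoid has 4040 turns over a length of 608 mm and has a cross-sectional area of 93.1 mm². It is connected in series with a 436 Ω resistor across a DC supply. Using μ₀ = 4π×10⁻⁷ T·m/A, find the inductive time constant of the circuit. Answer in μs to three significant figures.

τ ≈ 7.20 μs

A = 93.1 mm² = 9.310×10^-5 m².
L = μ₀N²A/ℓ = (4π×10⁻⁷)(4040)²(9.310×10^-5)/(0.608) = 3.141×10^-3 H.
τ = L/R = (3.141×10^-3)/(436) = 7.203×10^-6 s.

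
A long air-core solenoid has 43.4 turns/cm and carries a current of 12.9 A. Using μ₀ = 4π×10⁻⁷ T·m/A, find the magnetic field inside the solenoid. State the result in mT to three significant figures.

Inside a long solenoid, B = μ₀nI.
B = (4π×10⁻⁷)(4.340×10^3 m⁻¹)(12.9 A) = 7.035×10^-2 T.

B ≈ 70.4 mT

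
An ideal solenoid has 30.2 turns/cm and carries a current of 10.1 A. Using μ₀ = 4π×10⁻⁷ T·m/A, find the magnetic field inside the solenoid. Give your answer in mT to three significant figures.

B ≈ 38.3 mT

Inside a long solenoid, B = μ₀nI.
B = (4π×10⁻⁷)(3.020×10^3 m⁻¹)(10.1 A) = 3.833×10^-2 T.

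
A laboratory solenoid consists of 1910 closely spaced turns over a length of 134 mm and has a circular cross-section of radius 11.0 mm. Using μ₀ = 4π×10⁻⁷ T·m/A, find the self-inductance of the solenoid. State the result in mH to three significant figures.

A = πr² = π(1.100×10^-2 m)² = 3.801×10^-4 m².
For a long solenoid, L = μ₀N²A/ℓ.
L = (4π×10⁻⁷)(1910)²(3.801×10^-4)/(0.134 m) = 1.300×10^-2 H.

L ≈ 13.0 mH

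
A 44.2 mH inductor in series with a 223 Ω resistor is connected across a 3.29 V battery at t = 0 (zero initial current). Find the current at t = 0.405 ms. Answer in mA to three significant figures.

I ≈ 12.8 mA

τ = L/R = 4.420×10^-2/223 = 1.982×10^-4 s; final current I_∞ = ε/R = 3.29/223 = 1.475×10^-2 A.
I(t) = I_∞(1 − e^(−t/τ)) with t/τ = 2.043.
I = (1.475×10^-2)(1 − e^(−2.043)) = 1.284×10^-2 A.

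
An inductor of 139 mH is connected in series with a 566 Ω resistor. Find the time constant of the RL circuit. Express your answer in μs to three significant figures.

τ ≈ 246 μs

τ = L/R = (0.139 H)/(566 Ω) = 2.456×10^-4 s.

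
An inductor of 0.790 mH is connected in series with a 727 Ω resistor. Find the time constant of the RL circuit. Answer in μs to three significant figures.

τ = L/R = (7.900×10^-4 H)/(727 Ω) = 1.087×10^-6 s.

τ ≈ 1.09 μs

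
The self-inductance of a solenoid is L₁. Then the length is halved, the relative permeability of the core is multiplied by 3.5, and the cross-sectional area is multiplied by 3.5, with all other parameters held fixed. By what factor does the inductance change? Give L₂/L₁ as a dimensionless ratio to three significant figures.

For a solenoid, L ∝ μᵣN²A/ℓ.
L₂/L₁ = (0.5)^-1 × (3.5) × (3.5) = 24.5.

L₂/L₁ = 24.5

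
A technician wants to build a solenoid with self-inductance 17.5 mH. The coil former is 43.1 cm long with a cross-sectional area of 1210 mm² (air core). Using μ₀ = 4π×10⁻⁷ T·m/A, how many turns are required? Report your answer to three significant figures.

N ≈ 2230 turns

A = 1210 mm² = 1.210×10^-3 m².
From L = μ₀N²A/ℓ, N = √(Lℓ / (μ₀A)).
N = √[(1.750×10^-2)(0.431) / ((4π×10⁻⁷)×1.210×10^-3)] = √(4.960×10^6) ≈ 2227.2.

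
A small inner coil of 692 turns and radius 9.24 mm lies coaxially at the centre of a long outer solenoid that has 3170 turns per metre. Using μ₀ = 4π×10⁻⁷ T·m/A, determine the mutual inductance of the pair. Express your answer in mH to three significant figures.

M ≈ 0.739 mH

The outer solenoid produces a uniform field B₁ = μ₀n₁I₁ across the inner coil,
so the flux linkage is N₂Φ = N₂B₁A₂ = μ₀n₁N₂A₂·I₁, giving M = μ₀n₁N₂A₂.
A₂ = πr² = π(9.240×10^-3 m)² = 2.682×10^-4 m².
M = (4π×10⁻⁷)(3170)(692)(2.682×10^-4) = 7.394×10^-4 H.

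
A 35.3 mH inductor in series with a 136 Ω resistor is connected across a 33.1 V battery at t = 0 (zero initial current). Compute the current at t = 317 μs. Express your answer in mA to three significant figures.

I ≈ 172 mA

τ = L/R = 3.530×10^-2/136 = 2.596×10^-4 s; final current I_∞ = ε/R = 33.1/136 = 0.2434 A.
I(t) = I_∞(1 − e^(−t/τ)) with t/τ = 1.221.
I = (0.2434)(1 − e^(−1.221)) = 0.1716 A.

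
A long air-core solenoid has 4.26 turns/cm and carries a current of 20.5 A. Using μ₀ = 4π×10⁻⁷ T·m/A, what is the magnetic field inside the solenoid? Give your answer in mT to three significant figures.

Inside a long solenoid, B = μ₀nI.
B = (4π×10⁻⁷)(426 m⁻¹)(20.5 A) = 1.097×10^-2 T.

B ≈ 11.0 mT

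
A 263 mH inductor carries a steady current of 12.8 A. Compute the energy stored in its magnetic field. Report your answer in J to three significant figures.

Stored magnetic energy: U = ½LI².
U = ½(0.263 H)(12.8 A)² = 21.54 J.

U ≈ 21.5 J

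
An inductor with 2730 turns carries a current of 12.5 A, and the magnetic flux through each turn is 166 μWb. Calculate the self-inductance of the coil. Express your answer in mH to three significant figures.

L ≈ 36.3 mH

Self-inductance is defined by L = NΦ_B/I (flux linkage over current).
L = (2730)(1.660×10^-4 Wb)/(12.5 A) = 3.625×10^-2 H.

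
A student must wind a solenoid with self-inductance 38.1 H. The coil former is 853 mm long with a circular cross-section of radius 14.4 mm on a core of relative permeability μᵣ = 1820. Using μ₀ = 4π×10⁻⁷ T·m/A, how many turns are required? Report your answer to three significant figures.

N ≈ 4670 turns

A = πr² = π(1.440×10^-2 m)² = 6.514×10^-4 m².
From L = μ₀μᵣN²A/ℓ, N = √(Lℓ / (μ₀μᵣA)).
N = √[(38.1)(0.853) / ((4π×10⁻⁷)(1820)×6.514×10^-4)] = √(2.181×10^7) ≈ 4670.5.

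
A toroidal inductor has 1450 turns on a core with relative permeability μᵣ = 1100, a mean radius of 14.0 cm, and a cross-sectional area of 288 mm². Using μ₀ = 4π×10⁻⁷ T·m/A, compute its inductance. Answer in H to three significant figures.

L ≈ 0.952 H

For a thin toroid, L = μ₀μᵣN²A/(2πR).
L = (4π×10⁻⁷)(1100)(1450)²(2.880×10^-4) / (2π×0.14 m) = 0.9515 H.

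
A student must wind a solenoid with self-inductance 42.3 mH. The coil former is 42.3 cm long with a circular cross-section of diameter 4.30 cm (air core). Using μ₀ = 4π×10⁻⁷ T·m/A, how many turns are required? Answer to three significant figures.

A = π(d/2)² = π(2.150×10^-2 m)² = 1.452×10^-3 m².
From L = μ₀N²A/ℓ, N = √(Lℓ / (μ₀A)).
N = √[(4.230×10^-2)(0.423) / ((4π×10⁻⁷)×1.452×10^-3)] = √(9.8049×10^6) ≈ 3131.3.

N ≈ 3130 turns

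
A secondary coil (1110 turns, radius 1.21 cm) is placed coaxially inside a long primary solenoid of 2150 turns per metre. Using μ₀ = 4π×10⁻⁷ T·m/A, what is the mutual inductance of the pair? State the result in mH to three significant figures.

M ≈ 1.38 mH

The outer solenoid produces a uniform field B₁ = μ₀n₁I₁ across the inner coil,
so the flux linkage is N₂Φ = N₂B₁A₂ = μ₀n₁N₂A₂·I₁, giving M = μ₀n₁N₂A₂.
A₂ = πr² = π(1.210×10^-2 m)² = 4.600×10^-4 m².
M = (4π×10⁻⁷)(2150)(1110)(4.600×10^-4) = 1.379×10^-3 H.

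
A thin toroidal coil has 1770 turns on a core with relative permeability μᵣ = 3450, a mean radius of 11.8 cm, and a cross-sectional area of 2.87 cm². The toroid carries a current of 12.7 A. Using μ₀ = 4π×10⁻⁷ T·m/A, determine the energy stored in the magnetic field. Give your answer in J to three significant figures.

L = μ₀μᵣN²A/(2πR) = (4π×10⁻⁷)(3450)(1770)²(2.870×10^-4)/(2π×0.118) = 5.258 H.
U = ½LI² = ½(5.258)(12.7)² = 424 J.

U ≈ 424 J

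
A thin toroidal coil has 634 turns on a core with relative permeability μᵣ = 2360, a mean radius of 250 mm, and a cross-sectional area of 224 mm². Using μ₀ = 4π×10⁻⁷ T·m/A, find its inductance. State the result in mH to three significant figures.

For a thin toroid, L = μ₀μᵣN²A/(2πR).
L = (4π×10⁻⁷)(2360)(634)²(2.240×10^-4) / (2π×0.25 m) = 0.17 H.

L ≈ 170 mH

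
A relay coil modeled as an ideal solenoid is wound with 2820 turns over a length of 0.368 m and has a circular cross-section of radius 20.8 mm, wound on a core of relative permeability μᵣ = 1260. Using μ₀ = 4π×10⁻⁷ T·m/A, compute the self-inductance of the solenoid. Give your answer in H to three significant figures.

A = πr² = π(2.080×10^-2 m)² = 1.359×10^-3 m².
For a long solenoid, L = μ₀μᵣN²A/ℓ.
L = (4π×10⁻⁷)(1260)(2820)²(1.359×10^-3)/(0.368 m) = 46.51 H.

L ≈ 46.5 H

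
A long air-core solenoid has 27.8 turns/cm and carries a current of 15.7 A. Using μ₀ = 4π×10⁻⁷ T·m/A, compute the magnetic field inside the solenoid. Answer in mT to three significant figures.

B ≈ 54.8 mT

Inside a long solenoid, B = μ₀nI.
B = (4π×10⁻⁷)(2.780×10^3 m⁻¹)(15.7 A) = 5.4847×10^-2 T.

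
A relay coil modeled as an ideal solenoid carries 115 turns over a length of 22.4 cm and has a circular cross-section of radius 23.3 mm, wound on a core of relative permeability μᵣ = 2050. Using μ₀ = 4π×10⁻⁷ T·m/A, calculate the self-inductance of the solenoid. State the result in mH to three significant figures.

A = πr² = π(2.330×10^-2 m)² = 1.706×10^-3 m².
For a long solenoid, L = μ₀μᵣN²A/ℓ.
L = (4π×10⁻⁷)(2050)(115)²(1.706×10^-3)/(0.224 m) = 0.2594 H.

L ≈ 259 mH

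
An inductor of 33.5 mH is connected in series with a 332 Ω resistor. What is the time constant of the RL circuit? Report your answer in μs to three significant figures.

τ = L/R = (3.350×10^-2 H)/(332 Ω) = 1.009×10^-4 s.

τ ≈ 101 μs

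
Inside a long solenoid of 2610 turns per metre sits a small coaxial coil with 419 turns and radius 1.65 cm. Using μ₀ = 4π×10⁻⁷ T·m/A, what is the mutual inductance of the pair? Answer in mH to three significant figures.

The outer solenoid produces a uniform field B₁ = μ₀n₁I₁ across the inner coil,
so the flux linkage is N₂Φ = N₂B₁A₂ = μ₀n₁N₂A₂·I₁, giving M = μ₀n₁N₂A₂.
A₂ = πr² = π(1.650×10^-2 m)² = 8.553×10^-4 m².
M = (4π×10⁻⁷)(2610)(419)(8.553×10^-4) = 1.175×10^-3 H.

M ≈ 1.18 mH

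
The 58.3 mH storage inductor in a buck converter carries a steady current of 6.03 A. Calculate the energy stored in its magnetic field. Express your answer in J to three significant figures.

U ≈ 1.06 J

Stored magnetic energy: U = ½LI².
U = ½(5.830×10^-2 H)(6.03 A)² = 1.06 J.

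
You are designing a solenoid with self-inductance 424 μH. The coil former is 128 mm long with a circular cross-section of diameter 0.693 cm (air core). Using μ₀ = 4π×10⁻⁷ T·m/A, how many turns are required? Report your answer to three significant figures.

N ≈ 1070 turns

A = π(d/2)² = π(3.465×10^-3 m)² = 3.772×10^-5 m².
From L = μ₀N²A/ℓ, N = √(Lℓ / (μ₀A)).
N = √[(4.240×10^-4)(0.128) / ((4π×10⁻⁷)×3.772×10^-5)] = √(1.145×10^6) ≈ 1070.1.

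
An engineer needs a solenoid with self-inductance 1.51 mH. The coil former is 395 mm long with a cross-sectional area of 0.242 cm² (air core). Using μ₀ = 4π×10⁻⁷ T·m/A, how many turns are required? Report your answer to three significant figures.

N ≈ 4430 turns

A = 0.242 cm² = 2.420×10^-5 m².
From L = μ₀N²A/ℓ, N = √(Lℓ / (μ₀A)).
N = √[(1.510×10^-3)(0.395) / ((4π×10⁻⁷)×2.420×10^-5)] = √(1.961×10^7) ≈ 4428.7.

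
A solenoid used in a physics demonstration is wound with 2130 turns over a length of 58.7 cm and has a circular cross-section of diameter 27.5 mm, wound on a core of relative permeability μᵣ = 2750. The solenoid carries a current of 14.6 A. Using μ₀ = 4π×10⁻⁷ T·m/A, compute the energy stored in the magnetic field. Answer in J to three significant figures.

U ≈ 1690 J

A = π(d/2)² = π(1.375×10^-2 m)² = 5.940×10^-4 m².
L = μ₀μᵣN²A/ℓ = (4π×10⁻⁷)(2750)(2130)²(5.940×10^-4)/(0.587) = 15.86 H.
U = ½LI² = ½(15.86)(14.6)² = 1.691×10^3 J.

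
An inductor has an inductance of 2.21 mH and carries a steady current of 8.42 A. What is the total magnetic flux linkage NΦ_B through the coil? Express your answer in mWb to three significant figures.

From L = NΦ_B/I, the flux linkage is NΦ_B = LI.
NΦ_B = (2.210×10^-3 H)(8.42 A) = 1.861×10^-2 Wb.

NΦ_B ≈ 18.6 mWb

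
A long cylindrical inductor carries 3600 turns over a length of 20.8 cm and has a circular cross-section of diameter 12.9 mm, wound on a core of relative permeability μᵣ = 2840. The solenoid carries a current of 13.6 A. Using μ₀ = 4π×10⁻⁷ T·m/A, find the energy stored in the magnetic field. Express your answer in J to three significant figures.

U ≈ 2690 J

A = π(d/2)² = π(6.450×10^-3 m)² = 1.307×10^-4 m².
L = μ₀μᵣN²A/ℓ = (4π×10⁻⁷)(2840)(3600)²(1.307×10^-4)/(0.208) = 29.06 H.
U = ½LI² = ½(29.06)(13.6)² = 2.688×10^3 J.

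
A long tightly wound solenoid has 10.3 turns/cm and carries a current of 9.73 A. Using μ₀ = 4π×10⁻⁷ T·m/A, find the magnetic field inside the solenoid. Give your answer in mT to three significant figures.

B ≈ 12.6 mT

Inside a long solenoid, B = μ₀nI.
B = (4π×10⁻⁷)(1.030×10^3 m⁻¹)(9.73 A) = 1.259×10^-2 T.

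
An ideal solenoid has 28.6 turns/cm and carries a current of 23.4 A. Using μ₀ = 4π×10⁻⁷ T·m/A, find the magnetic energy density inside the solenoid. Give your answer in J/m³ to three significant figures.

u ≈ 2810 J/m³

B = μ₀nI = (4π×10⁻⁷)(2.860×10^3)(23.4) = 8.410×10^-2 T.
u = B²/(2μ₀) = (8.410×10^-2)²/(2×4π×10⁻⁷) = 2.814×10^3 J/m³.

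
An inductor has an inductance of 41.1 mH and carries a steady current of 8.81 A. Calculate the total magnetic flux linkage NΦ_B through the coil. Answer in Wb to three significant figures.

NΦ_B ≈ 0.362 Wb

From L = NΦ_B/I, the flux linkage is NΦ_B = LI.
NΦ_B = (4.110×10^-2 H)(8.81 A) = 0.3621 Wb.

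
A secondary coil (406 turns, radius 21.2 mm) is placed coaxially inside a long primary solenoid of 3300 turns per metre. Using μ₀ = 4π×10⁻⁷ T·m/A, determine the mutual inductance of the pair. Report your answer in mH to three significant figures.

M ≈ 2.38 mH

The outer solenoid produces a uniform field B₁ = μ₀n₁I₁ across the inner coil,
so the flux linkage is N₂Φ = N₂B₁A₂ = μ₀n₁N₂A₂·I₁, giving M = μ₀n₁N₂A₂.
A₂ = πr² = π(2.120×10^-2 m)² = 1.412×10^-3 m².
M = (4π×10⁻⁷)(3300)(406)(1.412×10^-3) = 2.377×10^-3 H.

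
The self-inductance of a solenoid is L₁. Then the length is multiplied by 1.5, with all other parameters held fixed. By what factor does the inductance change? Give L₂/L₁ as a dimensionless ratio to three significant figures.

L₂/L₁ = 0.667

For a solenoid, L ∝ μᵣN²A/ℓ.
L₂/L₁ = (1.5)^-1 = 0.667.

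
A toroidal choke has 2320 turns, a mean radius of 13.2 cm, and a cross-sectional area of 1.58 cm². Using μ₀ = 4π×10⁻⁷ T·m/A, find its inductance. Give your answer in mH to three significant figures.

For a thin toroid, L = μ₀N²A/(2πR).
L = (4π×10⁻⁷)(2320)²(1.580×10^-4) / (2π×0.132 m) = 1.289×10^-3 H.

L ≈ 1.29 mH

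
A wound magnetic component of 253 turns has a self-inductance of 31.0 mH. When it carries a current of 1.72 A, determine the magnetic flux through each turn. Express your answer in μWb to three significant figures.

From L = NΦ_B/I, the flux per turn is Φ_B = LI/N.
Φ_B = (3.100×10^-2 H)(1.72 A)/253 = 2.108×10^-4 Wb.

Φ_B ≈ 211 μWb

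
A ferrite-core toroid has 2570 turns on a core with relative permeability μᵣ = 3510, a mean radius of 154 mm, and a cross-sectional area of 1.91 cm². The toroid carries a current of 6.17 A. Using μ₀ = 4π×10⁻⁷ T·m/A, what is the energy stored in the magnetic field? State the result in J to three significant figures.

L = μ₀μᵣN²A/(2πR) = (4π×10⁻⁷)(3510)(2570)²(1.910×10^-4)/(2π×0.154) = 5.751 H.
U = ½LI² = ½(5.751)(6.17)² = 109.46 J.

U ≈ 109 J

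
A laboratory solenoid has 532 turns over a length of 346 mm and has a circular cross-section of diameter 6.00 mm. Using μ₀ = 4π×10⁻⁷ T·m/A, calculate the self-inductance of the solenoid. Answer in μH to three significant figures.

A = π(d/2)² = π(3.000×10^-3 m)² = 2.827×10^-5 m².
For a long solenoid, L = μ₀N²A/ℓ.
L = (4π×10⁻⁷)(532)²(2.827×10^-5)/(0.346 m) = 2.906×10^-5 H.

L ≈ 29.1 μH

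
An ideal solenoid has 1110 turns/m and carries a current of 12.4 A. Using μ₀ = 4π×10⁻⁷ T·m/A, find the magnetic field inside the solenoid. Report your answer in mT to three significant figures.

Inside a long solenoid, B = μ₀nI.
B = (4π×10⁻⁷)(1.110×10^3 m⁻¹)(12.4 A) = 1.730×10^-2 T.

B ≈ 17.3 mT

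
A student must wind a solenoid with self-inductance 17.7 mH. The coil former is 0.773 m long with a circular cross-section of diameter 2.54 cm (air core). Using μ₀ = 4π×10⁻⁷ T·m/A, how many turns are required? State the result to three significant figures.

A = π(d/2)² = π(1.270×10^-2 m)² = 5.067×10^-4 m².
From L = μ₀N²A/ℓ, N = √(Lℓ / (μ₀A)).
N = √[(1.770×10^-2)(0.773) / ((4π×10⁻⁷)×5.067×10^-4)] = √(2.149×10^7) ≈ 4635.5.

N ≈ 4640 turns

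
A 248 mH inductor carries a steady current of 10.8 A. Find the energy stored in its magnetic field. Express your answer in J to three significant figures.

Stored magnetic energy: U = ½LI².
U = ½(0.248 H)(10.8 A)² = 14.46 J.

U ≈ 14.5 J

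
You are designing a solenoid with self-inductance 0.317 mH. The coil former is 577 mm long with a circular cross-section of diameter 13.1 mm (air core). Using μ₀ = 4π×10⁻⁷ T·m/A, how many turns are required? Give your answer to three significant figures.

N ≈ 1040 turns

A = π(d/2)² = π(6.550×10^-3 m)² = 1.348×10^-4 m².
From L = μ₀N²A/ℓ, N = √(Lℓ / (μ₀A)).
N = √[(3.170×10^-4)(0.577) / ((4π×10⁻⁷)×1.348×10^-4)] = √(1.080×10^6) ≈ 1039.2.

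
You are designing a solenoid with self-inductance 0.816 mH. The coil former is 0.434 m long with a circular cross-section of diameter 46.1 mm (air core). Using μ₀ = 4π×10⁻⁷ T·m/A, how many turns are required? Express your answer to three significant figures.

A = π(d/2)² = π(2.305×10^-2 m)² = 1.669×10^-3 m².
From L = μ₀N²A/ℓ, N = √(Lℓ / (μ₀A)).
N = √[(8.160×10^-4)(0.434) / ((4π×10⁻⁷)×1.669×10^-3)] = √(1.688×10^5) ≈ 410.9.

N ≈ 411 turns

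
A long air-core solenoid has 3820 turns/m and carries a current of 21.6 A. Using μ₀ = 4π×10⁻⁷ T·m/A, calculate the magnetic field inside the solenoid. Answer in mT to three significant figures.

B ≈ 104 mT

Inside a long solenoid, B = μ₀nI.
B = (4π×10⁻⁷)(3.820×10^3 m⁻¹)(21.6 A) = 0.1037 T.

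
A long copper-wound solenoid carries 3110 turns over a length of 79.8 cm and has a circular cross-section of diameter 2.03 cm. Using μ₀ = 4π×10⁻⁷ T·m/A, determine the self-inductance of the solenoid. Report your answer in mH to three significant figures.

A = π(d/2)² = π(1.015×10^-2 m)² = 3.237×10^-4 m².
For a long solenoid, L = μ₀N²A/ℓ.
L = (4π×10⁻⁷)(3110)²(3.237×10^-4)/(0.798 m) = 4.930×10^-3 H.

L ≈ 4.93 mH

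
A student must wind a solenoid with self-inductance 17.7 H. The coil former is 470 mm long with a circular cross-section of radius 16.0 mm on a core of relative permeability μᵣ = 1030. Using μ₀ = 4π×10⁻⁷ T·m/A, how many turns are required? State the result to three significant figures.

A = πr² = π(1.600×10^-2 m)² = 8.042×10^-4 m².
From L = μ₀μᵣN²A/ℓ, N = √(Lℓ / (μ₀μᵣA)).
N = √[(17.7)(0.47) / ((4π×10⁻⁷)(1030)×8.042×10^-4)] = √(7.992×10^6) ≈ 2826.9.

N ≈ 2830 turns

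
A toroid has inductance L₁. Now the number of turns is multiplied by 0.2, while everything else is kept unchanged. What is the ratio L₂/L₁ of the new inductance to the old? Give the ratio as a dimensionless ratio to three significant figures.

L₂/L₁ = 0.0400

For a toroid, L ∝ μᵣN²A/R.
L₂/L₁ = (0.2)^2 = 0.0400.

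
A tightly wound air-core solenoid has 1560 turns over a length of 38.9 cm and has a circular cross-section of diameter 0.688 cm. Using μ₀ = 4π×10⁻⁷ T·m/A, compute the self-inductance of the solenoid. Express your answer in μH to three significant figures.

A = π(d/2)² = π(3.440×10^-3 m)² = 3.718×10^-5 m².
For a long solenoid, L = μ₀N²A/ℓ.
L = (4π×10⁻⁷)(1560)²(3.718×10^-5)/(0.389 m) = 2.923×10^-4 H.

L ≈ 292 μH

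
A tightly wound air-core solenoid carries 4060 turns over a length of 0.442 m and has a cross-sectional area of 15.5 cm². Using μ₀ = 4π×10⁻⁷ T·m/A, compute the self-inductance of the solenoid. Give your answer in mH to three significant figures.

L ≈ 72.6 mH

A = 15.5 cm² = 1.550×10^-3 m².
For a long solenoid, L = μ₀N²A/ℓ.
L = (4π×10⁻⁷)(4060)²(1.550×10^-3)/(0.442 m) = 7.264×10^-2 H.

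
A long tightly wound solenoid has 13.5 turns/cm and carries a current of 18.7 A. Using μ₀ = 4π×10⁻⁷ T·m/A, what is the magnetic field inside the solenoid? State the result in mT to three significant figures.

B ≈ 31.7 mT

Inside a long solenoid, B = μ₀nI.
B = (4π×10⁻⁷)(1.350×10^3 m⁻¹)(18.7 A) = 3.172×10^-2 T.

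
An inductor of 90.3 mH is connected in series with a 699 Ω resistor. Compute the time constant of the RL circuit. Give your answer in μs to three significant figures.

τ ≈ 129 μs

τ = L/R = (9.030×10^-2 H)/(699 Ω) = 1.292×10^-4 s.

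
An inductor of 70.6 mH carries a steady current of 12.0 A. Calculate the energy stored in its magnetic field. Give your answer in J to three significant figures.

Stored magnetic energy: U = ½LI².
U = ½(7.060×10^-2 H)(12.0 A)² = 5.083 J.

U ≈ 5.08 J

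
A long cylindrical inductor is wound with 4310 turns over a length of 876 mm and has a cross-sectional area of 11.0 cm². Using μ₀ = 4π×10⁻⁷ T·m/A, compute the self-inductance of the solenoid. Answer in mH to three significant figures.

L ≈ 29.3 mH

A = 11.0 cm² = 1.100×10^-3 m².
For a long solenoid, L = μ₀N²A/ℓ.
L = (4π×10⁻⁷)(4310)²(1.100×10^-3)/(0.876 m) = 2.931×10^-2 H.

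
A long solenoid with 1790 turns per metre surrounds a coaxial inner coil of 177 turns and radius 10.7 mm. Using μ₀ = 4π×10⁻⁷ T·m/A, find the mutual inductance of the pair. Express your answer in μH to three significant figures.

M ≈ 143 μH

The outer solenoid produces a uniform field B₁ = μ₀n₁I₁ across the inner coil,
so the flux linkage is N₂Φ = N₂B₁A₂ = μ₀n₁N₂A₂·I₁, giving M = μ₀n₁N₂A₂.
A₂ = πr² = π(1.070×10^-2 m)² = 3.597×10^-4 m².
M = (4π×10⁻⁷)(1790)(177)(3.597×10^-4) = 1.432×10^-4 H.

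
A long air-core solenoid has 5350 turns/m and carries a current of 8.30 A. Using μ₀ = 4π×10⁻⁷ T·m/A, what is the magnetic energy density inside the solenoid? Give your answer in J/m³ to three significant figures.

u ≈ 1240 J/m³

B = μ₀nI = (4π×10⁻⁷)(5.350×10^3)(8.30) = 5.580×10^-2 T.
u = B²/(2μ₀) = (5.580×10^-2)²/(2×4π×10⁻⁷) = 1.239×10^3 J/m³.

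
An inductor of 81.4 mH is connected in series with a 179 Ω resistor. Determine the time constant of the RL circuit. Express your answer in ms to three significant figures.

τ ≈ 0.455 ms

τ = L/R = (8.140×10^-2 H)/(179 Ω) = 4.547×10^-4 s.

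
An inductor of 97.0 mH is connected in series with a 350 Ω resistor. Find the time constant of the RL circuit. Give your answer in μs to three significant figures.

τ = L/R = (9.700×10^-2 H)/(350 Ω) = 2.771×10^-4 s.

τ ≈ 277 μs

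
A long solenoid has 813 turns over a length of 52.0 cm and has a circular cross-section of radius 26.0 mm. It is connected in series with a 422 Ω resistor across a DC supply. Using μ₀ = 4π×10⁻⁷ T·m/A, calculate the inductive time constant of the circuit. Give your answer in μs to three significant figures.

τ ≈ 8.04 μs

A = πr² = π(2.600×10^-2 m)² = 2.124×10^-3 m².
L = μ₀N²A/ℓ = (4π×10⁻⁷)(813)²(2.124×10^-3)/(0.52) = 3.392×10^-3 H.
τ = L/R = (3.392×10^-3)/(422) = 8.038×10^-6 s.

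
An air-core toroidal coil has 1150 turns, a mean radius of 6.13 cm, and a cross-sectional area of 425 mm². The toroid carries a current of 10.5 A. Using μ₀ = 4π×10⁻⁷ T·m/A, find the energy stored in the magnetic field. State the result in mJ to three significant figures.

L = μ₀N²A/(2πR) = (4π×10⁻⁷)(1150)²(4.250×10^-4)/(2π×6.130×10^-2) = 1.834×10^-3 H.
U = ½LI² = ½(1.834×10^-3)(10.5)² = 0.1011 J.

U ≈ 101 mJ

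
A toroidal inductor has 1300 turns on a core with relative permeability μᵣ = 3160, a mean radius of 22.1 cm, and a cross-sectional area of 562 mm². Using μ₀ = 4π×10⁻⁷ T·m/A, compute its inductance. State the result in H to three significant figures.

L ≈ 2.72 H

For a thin toroid, L = μ₀μᵣN²A/(2πR).
L = (4π×10⁻⁷)(3160)(1300)²(5.620×10^-4) / (2π×0.221 m) = 2.716 H.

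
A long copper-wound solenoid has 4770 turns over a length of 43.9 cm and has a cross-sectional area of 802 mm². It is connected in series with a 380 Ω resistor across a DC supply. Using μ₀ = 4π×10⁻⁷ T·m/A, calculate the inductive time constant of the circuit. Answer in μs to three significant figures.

A = 802 mm² = 8.020×10^-4 m².
L = μ₀N²A/ℓ = (4π×10⁻⁷)(4770)²(8.020×10^-4)/(0.439) = 5.223×10^-2 H.
τ = L/R = (5.223×10^-2)/(380) = 1.3746×10^-4 s.

τ ≈ 137 μs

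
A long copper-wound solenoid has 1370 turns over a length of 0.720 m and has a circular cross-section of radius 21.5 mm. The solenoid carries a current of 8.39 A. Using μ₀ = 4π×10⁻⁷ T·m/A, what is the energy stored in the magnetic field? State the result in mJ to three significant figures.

A = πr² = π(2.150×10^-2 m)² = 1.452×10^-3 m².
L = μ₀N²A/ℓ = (4π×10⁻⁷)(1370)²(1.452×10^-3)/(0.72) = 4.757×10^-3 H.
U = ½LI² = ½(4.757×10^-3)(8.39)² = 0.1674 J.

U ≈ 167 mJ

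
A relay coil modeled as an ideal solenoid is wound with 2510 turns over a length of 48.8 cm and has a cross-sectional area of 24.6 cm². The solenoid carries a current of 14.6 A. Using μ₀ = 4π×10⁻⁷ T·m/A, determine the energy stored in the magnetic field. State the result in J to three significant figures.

U ≈ 4.25 J

A = 24.6 cm² = 2.460×10^-3 m².
L = μ₀N²A/ℓ = (4π×10⁻⁷)(2510)²(2.460×10^-3)/(0.488) = 3.991×10^-2 H.
U = ½LI² = ½(3.991×10^-2)(14.6)² = 4.254 J.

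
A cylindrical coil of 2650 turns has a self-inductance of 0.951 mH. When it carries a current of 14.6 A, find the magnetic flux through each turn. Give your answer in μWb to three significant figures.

From L = NΦ_B/I, the flux per turn is Φ_B = LI/N.
Φ_B = (9.510×10^-4 H)(14.6 A)/2650 = 5.239×10^-6 Wb.

Φ_B ≈ 5.24 μWb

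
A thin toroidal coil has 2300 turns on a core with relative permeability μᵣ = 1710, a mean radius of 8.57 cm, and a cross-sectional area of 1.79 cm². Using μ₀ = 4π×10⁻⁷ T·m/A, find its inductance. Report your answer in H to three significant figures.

For a thin toroid, L = μ₀μᵣN²A/(2πR).
L = (4π×10⁻⁷)(1710)(2300)²(1.790×10^-4) / (2π×8.570×10^-2 m) = 3.779 H.

L ≈ 3.78 H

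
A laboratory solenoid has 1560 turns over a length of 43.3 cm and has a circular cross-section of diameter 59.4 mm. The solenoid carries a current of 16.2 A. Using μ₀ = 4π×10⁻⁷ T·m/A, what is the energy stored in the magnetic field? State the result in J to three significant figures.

U ≈ 2.57 J

A = π(d/2)² = π(2.970×10^-2 m)² = 2.771×10^-3 m².
L = μ₀N²A/ℓ = (4π×10⁻⁷)(1560)²(2.771×10^-3)/(0.433) = 1.957×10^-2 H.
U = ½LI² = ½(1.957×10^-2)(16.2)² = 2.568 J.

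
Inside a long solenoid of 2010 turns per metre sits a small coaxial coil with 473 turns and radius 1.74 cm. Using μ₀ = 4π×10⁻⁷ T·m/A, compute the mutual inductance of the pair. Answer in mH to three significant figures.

M ≈ 1.14 mH

The outer solenoid produces a uniform field B₁ = μ₀n₁I₁ across the inner coil,
so the flux linkage is N₂Φ = N₂B₁A₂ = μ₀n₁N₂A₂·I₁, giving M = μ₀n₁N₂A₂.
A₂ = πr² = π(1.740×10^-2 m)² = 9.511×10^-4 m².
M = (4π×10⁻⁷)(2010)(473)(9.511×10^-4) = 1.136×10^-3 H.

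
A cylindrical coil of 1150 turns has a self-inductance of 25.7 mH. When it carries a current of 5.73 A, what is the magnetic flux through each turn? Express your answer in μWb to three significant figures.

Φ_B ≈ 128 μWb

From L = NΦ_B/I, the flux per turn is Φ_B = LI/N.
Φ_B = (2.570×10^-2 H)(5.73 A)/1150 = 1.281×10^-4 Wb.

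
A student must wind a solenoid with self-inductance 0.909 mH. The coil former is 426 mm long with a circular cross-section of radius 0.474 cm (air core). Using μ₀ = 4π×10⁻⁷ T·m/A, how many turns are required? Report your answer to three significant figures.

N ≈ 2090 turns

A = πr² = π(4.740×10^-3 m)² = 7.058×10^-5 m².
From L = μ₀N²A/ℓ, N = √(Lℓ / (μ₀A)).
N = √[(9.090×10^-4)(0.426) / ((4π×10⁻⁷)×7.058×10^-5)] = √(4.366×10^6) ≈ 2089.4.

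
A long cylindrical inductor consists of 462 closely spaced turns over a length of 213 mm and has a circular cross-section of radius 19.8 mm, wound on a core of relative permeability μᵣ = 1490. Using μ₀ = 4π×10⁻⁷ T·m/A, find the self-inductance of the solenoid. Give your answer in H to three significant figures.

L ≈ 2.31 H

A = πr² = π(1.980×10^-2 m)² = 1.232×10^-3 m².
For a long solenoid, L = μ₀μᵣN²A/ℓ.
L = (4π×10⁻⁷)(1490)(462)²(1.232×10^-3)/(0.213 m) = 2.311 H.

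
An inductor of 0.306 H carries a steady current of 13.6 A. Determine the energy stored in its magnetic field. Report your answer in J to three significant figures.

U ≈ 28.3 J

Stored magnetic energy: U = ½LI².
U = ½(0.306 H)(13.6 A)² = 28.3 J.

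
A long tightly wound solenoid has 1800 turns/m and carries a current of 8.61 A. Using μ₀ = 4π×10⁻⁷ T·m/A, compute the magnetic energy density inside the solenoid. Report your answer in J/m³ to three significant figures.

u ≈ 151 J/m³

B = μ₀nI = (4π×10⁻⁷)(1.800×10^3)(8.61) = 1.948×10^-2 T.
u = B²/(2μ₀) = (1.948×10^-2)²/(2×4π×10⁻⁷) = 150.9 J/m³.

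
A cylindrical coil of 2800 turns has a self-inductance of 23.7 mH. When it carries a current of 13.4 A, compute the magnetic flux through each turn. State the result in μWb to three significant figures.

Φ_B ≈ 113 μWb

From L = NΦ_B/I, the flux per turn is Φ_B = LI/N.
Φ_B = (2.370×10^-2 H)(13.4 A)/2800 = 1.134×10^-4 Wb.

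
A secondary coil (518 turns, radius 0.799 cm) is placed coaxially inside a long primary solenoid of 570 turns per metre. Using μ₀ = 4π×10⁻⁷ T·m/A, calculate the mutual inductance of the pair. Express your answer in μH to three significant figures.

The outer solenoid produces a uniform field B₁ = μ₀n₁I₁ across the inner coil,
so the flux linkage is N₂Φ = N₂B₁A₂ = μ₀n₁N₂A₂·I₁, giving M = μ₀n₁N₂A₂.
A₂ = πr² = π(7.990×10^-3 m)² = 2.006×10^-4 m².
M = (4π×10⁻⁷)(570)(518)(2.006×10^-4) = 7.441×10^-5 H.

M ≈ 74.4 μH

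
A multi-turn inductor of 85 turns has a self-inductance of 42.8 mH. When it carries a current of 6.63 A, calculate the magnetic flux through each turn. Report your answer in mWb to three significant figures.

From L = NΦ_B/I, the flux per turn is Φ_B = LI/N.
Φ_B = (4.280×10^-2 H)(6.63 A)/85 = 3.338×10^-3 Wb.

Φ_B ≈ 3.34 mWb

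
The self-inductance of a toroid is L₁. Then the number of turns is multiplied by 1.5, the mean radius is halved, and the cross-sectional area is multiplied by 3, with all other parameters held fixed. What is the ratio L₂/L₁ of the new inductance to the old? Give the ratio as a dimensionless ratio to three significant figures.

For a toroid, L ∝ μᵣN²A/R.
L₂/L₁ = (1.5)^2 × (0.5)^-1 × (3) = 13.5.

L₂/L₁ = 13.5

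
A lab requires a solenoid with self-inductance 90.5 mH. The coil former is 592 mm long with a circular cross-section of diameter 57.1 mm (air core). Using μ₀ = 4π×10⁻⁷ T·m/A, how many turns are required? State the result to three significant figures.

N ≈ 4080 turns

A = π(d/2)² = π(2.855×10^-2 m)² = 2.561×10^-3 m².
From L = μ₀N²A/ℓ, N = √(Lℓ / (μ₀A)).
N = √[(9.050×10^-2)(0.592) / ((4π×10⁻⁷)×2.561×10^-3)] = √(1.6649×10^7) ≈ 4080.4.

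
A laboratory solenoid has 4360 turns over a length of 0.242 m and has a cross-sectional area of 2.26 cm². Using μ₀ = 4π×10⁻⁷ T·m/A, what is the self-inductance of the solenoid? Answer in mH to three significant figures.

A = 2.26 cm² = 2.260×10^-4 m².
For a long solenoid, L = μ₀N²A/ℓ.
L = (4π×10⁻⁷)(4360)²(2.260×10^-4)/(0.242 m) = 2.231×10^-2 H.

L ≈ 22.3 mH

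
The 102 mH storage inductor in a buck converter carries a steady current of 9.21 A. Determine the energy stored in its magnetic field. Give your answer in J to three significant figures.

Stored magnetic energy: U = ½LI².
U = ½(0.102 H)(9.21 A)² = 4.326 J.

U ≈ 4.33 J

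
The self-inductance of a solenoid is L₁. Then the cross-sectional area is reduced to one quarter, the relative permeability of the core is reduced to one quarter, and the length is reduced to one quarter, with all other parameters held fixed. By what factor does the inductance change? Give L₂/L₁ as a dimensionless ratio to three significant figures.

For a solenoid, L ∝ μᵣN²A/ℓ.
L₂/L₁ = (0.25) × (0.25) × (0.25)^-1 = 0.250.

L₂/L₁ = 0.250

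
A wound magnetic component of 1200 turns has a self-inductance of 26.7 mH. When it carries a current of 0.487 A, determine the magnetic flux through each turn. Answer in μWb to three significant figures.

Φ_B ≈ 10.8 μWb

From L = NΦ_B/I, the flux per turn is Φ_B = LI/N.
Φ_B = (2.670×10^-2 H)(0.487 A)/1200 = 1.084×10^-5 Wb.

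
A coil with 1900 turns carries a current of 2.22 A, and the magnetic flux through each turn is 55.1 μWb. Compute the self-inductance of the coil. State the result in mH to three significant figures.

L ≈ 47.2 mH

Self-inductance is defined by L = NΦ_B/I (flux linkage over current).
L = (1900)(5.510×10^-5 Wb)/(2.22 A) = 4.716×10^-2 H.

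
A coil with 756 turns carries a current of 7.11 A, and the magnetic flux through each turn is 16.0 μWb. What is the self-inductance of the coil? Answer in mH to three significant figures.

L ≈ 1.70 mH

Self-inductance is defined by L = NΦ_B/I (flux linkage over current).
L = (756)(1.600×10^-5 Wb)/(7.11 A) = 1.701×10^-3 H.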